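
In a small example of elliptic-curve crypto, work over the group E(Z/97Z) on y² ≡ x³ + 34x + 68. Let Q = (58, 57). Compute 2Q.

(35, 80)

tangent at (58, 57): λ = (3·58² + 34)/(2·57) ≡ 38/17. 17⁻¹ ≡ 40 (mod 97) since 17·40 = 680 ≡ 1, so λ ≡ 38·40 ≡ 65.
  x = λ² - 58 - 58 = 4225 - 116 ≡ 35; y = λ·(58 - 35) - 57 ≡ 80. → (35, 80)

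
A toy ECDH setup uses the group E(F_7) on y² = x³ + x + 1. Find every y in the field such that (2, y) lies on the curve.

x³ + 1x + 1 = 11 ≡ 4 (mod 7).
Square roots of 4 mod 7: 2 and 5 (since 2² = 4 ≡ 4).

2, 5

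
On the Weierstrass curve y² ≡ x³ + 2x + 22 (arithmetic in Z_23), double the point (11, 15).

tangent at (11, 15): λ = (3·11² + 2)/(2·15) ≡ 20/7. 7⁻¹ ≡ 10 (mod 23), so λ ≡ 20·10 ≡ 16.
  x = λ² - 11 - 11 = 256 - 22 ≡ 4; y = λ·(11 - 4) - 15 ≡ 5. → (4, 5)

(4, 5)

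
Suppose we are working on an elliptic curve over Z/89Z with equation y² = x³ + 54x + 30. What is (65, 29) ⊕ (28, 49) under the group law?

(13, 80)

(65, 29) + (28, 49). λ = (49 - 29)/(28 - 65) ≡ 20/52 mod 89. 52⁻¹ ≡ 12 (mod 89) since 52·12 = 624 ≡ 1, so λ ≡ 62.
  x = λ² - 65 - 28 = 3844 - 93 ≡ 13; y = λ·(65 - 13) - 29 ≡ 80. → (13, 80)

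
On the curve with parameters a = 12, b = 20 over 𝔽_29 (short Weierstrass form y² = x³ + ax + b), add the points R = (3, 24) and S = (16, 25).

(3, 24) + (16, 25). λ = (25 - 24)/(16 - 3) ≡ 1/13 mod 29. 13⁻¹ ≡ 9 (mod 29), so λ ≡ 9.
  x = λ² - 3 - 16 = 81 - 19 ≡ 4; y = λ·(3 - 4) - 24 ≡ 25. → (4, 25)

(4, 25)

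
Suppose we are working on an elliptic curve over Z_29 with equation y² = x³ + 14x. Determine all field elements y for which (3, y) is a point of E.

none

x³ + 14x + 0 = 69 ≡ 11 (mod 29).
11 is a non-residue mod 29; no y exists.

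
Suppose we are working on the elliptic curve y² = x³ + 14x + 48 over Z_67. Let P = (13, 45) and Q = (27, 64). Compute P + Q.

(13, 45) + (27, 64). λ = (64 - 45)/(27 - 13) ≡ 19/14 mod 67. 14⁻¹ ≡ 24 (mod 67), so λ ≡ 54.
  x = λ² - 13 - 27 = 2916 - 40 ≡ 62; y = λ·(13 - 62) - 45 ≡ 56. → (62, 56)

(62, 56)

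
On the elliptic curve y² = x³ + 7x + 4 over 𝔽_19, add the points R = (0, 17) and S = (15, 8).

(0, 17) + (15, 8). λ = (8 - 17)/(15 - 0) ≡ 10/15 mod 19. 15⁻¹ ≡ 14 (mod 19), so λ ≡ 7.
  x = λ² - 0 - 15 = 49 - 15 ≡ 15; y = λ·(0 - 15) - 17 ≡ 11. → (15, 11)

(15, 11)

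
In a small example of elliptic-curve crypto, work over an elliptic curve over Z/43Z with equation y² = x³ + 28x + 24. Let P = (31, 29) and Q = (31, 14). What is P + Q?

The two points share x = 31 and their y-coordinates satisfy 29 + 14 ≡ 0 (mod 43), so they are inverses. Their sum is O.

O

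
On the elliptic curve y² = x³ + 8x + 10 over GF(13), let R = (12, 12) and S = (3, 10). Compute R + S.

(12, 12) + (3, 10). λ = (10 - 12)/(3 - 12) ≡ 11/4 mod 13. 4⁻¹ ≡ 10 (mod 13), so λ ≡ 6.
  x = λ² - 12 - 3 = 36 - 15 ≡ 8; y = λ·(12 - 8) - 12 ≡ 12. → (8, 12)

(8, 12)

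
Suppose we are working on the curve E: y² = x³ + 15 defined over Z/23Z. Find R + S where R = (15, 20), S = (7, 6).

(17, 11)

(15, 20) + (7, 6). λ = (6 - 20)/(7 - 15) ≡ 9/15 mod 23. 15⁻¹ ≡ 20 (mod 23), so λ ≡ 19.
  x = λ² - 15 - 7 = 361 - 22 ≡ 17; y = λ·(15 - 17) - 20 ≡ 11. → (17, 11)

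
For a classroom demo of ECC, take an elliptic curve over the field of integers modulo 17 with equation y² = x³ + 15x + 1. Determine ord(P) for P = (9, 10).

8

2P: tangent at (9, 10): λ = (3·9² + 15)/(2·10) ≡ 3/3. 3⁻¹ ≡ 6 (mod 17) since 3·6 = 18 ≡ 1, so λ ≡ 3·6 ≡ 1.
  x = λ² - 9 - 9 = 1 - 18 ≡ 0; y = λ·(9 - 0) - 10 ≡ 16. → (0, 16)
3P: (0, 16) + (9, 10). λ = (10 - 16)/(9 - 0) ≡ 11/9 mod 17. 9⁻¹ ≡ 2 (mod 17) since 9·2 = 18 ≡ 1, so λ ≡ 5.
  x = λ² - 0 - 9 = 25 - 9 ≡ 16; y = λ·(0 - 16) - 16 ≡ 6. → (16, 6)
4P: (16, 6) + (9, 10). λ = (10 - 6)/(9 - 16) ≡ 4/10 mod 17. 10⁻¹ ≡ 12 (mod 17), so λ ≡ 14.
  x = λ² - 16 - 9 = 196 - 25 ≡ 1; y = λ·(16 - 1) - 6 ≡ 0. → (1, 0)
5P: (1, 0) + (9, 10). λ = (10 - 0)/(9 - 1) ≡ 10/8 mod 17. 8⁻¹ ≡ 15 (mod 17) since 8·15 = 120 ≡ 1, so λ ≡ 14.
  x = λ² - 1 - 9 = 196 - 10 ≡ 16; y = λ·(1 - 16) - 0 ≡ 11. → (16, 11)
6P: (16, 11) + (9, 10). λ = (10 - 11)/(9 - 16) ≡ 16/10 mod 17. 10⁻¹ ≡ 12 (mod 17), so λ ≡ 5.
  x = λ² - 16 - 9 = 25 - 25 ≡ 0; y = λ·(16 - 0) - 11 ≡ 1. → (0, 1)
7P: (0, 1) + (9, 10). λ = (10 - 1)/(9 - 0) ≡ 9/9 mod 17. 9⁻¹ ≡ 2 (mod 17), so λ ≡ 1.
  x = λ² - 0 - 9 = 1 - 9 ≡ 9; y = λ·(0 - 9) - 1 ≡ 7. → (9, 7)
8P: (9, 7) + (9, 10): same x and y₁ ≡ -y₂, so the sum is the point at infinity.
8P = the point at infinity, so the order is 8.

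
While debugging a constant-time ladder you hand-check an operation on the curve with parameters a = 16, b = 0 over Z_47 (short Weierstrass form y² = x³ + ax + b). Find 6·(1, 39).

(4, 9)

Write Q = (1, 39).
Repeated addition: build up to 6Q.
2Q: tangent at (1, 39): λ = (3·1² + 16)/(2·39) ≡ 19/31. 31⁻¹ ≡ 44 (mod 47) since 31·44 = 1364 ≡ 1, so λ ≡ 19·44 ≡ 37.
  x = λ² - 1 - 1 = 1369 - 2 ≡ 4; y = λ·(1 - 4) - 39 ≡ 38. → (4, 38)
3Q: (4, 38) + (1, 39). λ = (39 - 38)/(1 - 4) ≡ 1/44 mod 47. 44⁻¹ ≡ 31 (mod 47) since 44·31 = 1364 ≡ 1, so λ ≡ 31.
  x = λ² - 4 - 1 = 961 - 5 ≡ 16; y = λ·(4 - 16) - 38 ≡ 13. → (16, 13)
4Q: (16, 13) + (1, 39). λ = (39 - 13)/(1 - 16) ≡ 26/32 mod 47. 32⁻¹ ≡ 25 (mod 47), so λ ≡ 39.
  x = λ² - 16 - 1 = 1521 - 17 ≡ 0; y = λ·(16 - 0) - 13 ≡ 0. → (0, 0)
5Q: (0, 0) + (1, 39). λ = (39 - 0)/(1 - 0) ≡ 39/1 mod 47. 1⁻¹ ≡ 1 (mod 47), so λ ≡ 39.
  x = λ² - 0 - 1 = 1521 - 1 ≡ 16; y = λ·(0 - 16) - 0 ≡ 34. → (16, 34)
6Q: (16, 34) + (1, 39). λ = (39 - 34)/(1 - 16) ≡ 5/32 mod 47. 32⁻¹ ≡ 25 (mod 47), so λ ≡ 31.
  x = λ² - 16 - 1 = 961 - 17 ≡ 4; y = λ·(16 - 4) - 34 ≡ 9. → (4, 9)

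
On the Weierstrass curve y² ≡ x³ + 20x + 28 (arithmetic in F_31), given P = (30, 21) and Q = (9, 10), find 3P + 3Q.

First 3P:
Repeated addition: build up to 3P.
2P: tangent at (30, 21): λ = (3·30² + 20)/(2·21) ≡ 23/11. 11⁻¹ ≡ 17 (mod 31), so λ ≡ 23·17 ≡ 19.
  x = λ² - 30 - 30 = 361 - 60 ≡ 22; y = λ·(30 - 22) - 21 ≡ 7. → (22, 7)
3P: (22, 7) + (30, 21). λ = (21 - 7)/(30 - 22) ≡ 14/8 mod 31. 8⁻¹ ≡ 4 (mod 31) since 8·4 = 32 ≡ 1, so λ ≡ 25.
  x = λ² - 22 - 30 = 625 - 52 ≡ 15; y = λ·(22 - 15) - 7 ≡ 13. → (15, 13)
3P = (15, 13).
Next 3Q:
Repeated addition: build up to 3Q.
2Q: tangent at (9, 10): λ = (3·9² + 20)/(2·10) ≡ 15/20. 20⁻¹ ≡ 14 (mod 31) since 20·14 = 280 ≡ 1, so λ ≡ 15·14 ≡ 24.
  x = λ² - 9 - 9 = 576 - 18 ≡ 0; y = λ·(9 - 0) - 10 ≡ 20. → (0, 20)
3Q: (0, 20) + (9, 10). λ = (10 - 20)/(9 - 0) ≡ 21/9 mod 31. 9⁻¹ ≡ 7 (mod 31) since 9·7 = 63 ≡ 1, so λ ≡ 23.
  x = λ² - 0 - 9 = 529 - 9 ≡ 24; y = λ·(0 - 24) - 20 ≡ 17. → (24, 17)
3Q = (24, 17).
Finally 3P + 3Q:
(15, 13) + (24, 17). λ = (17 - 13)/(24 - 15) ≡ 4/9 mod 31. 9⁻¹ ≡ 7 (mod 31), so λ ≡ 28.
  x = λ² - 15 - 24 = 784 - 39 ≡ 1; y = λ·(15 - 1) - 13 ≡ 7. → (1, 7)

(1, 7)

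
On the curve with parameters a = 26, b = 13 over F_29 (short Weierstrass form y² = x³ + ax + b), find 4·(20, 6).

Write G = (20, 6).
Double-and-add on 4 = (100)₂. Start with G = (20, 6) for the leading 1-bit.
double: tangent at (20, 6): λ = (3·20² + 26)/(2·6) ≡ 8/12. 12⁻¹ ≡ 17 (mod 29), so λ ≡ 8·17 ≡ 20.
  x = λ² - 20 - 20 = 400 - 40 ≡ 12; y = λ·(20 - 12) - 6 ≡ 9. → (12, 9)
double: tangent at (12, 9): λ = (3·12² + 26)/(2·9) ≡ 23/18. 18⁻¹ ≡ 21 (mod 29) since 18·21 = 378 ≡ 1, so λ ≡ 23·21 ≡ 19.
  x = λ² - 12 - 12 = 361 - 24 ≡ 18; y = λ·(12 - 18) - 9 ≡ 22. → (18, 22)

(18, 22)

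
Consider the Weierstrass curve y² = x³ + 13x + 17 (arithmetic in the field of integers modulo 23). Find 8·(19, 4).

Write G = (19, 4).
Repeated addition: build up to 8G.
2G: tangent at (19, 4): λ = (3·19² + 13)/(2·4) ≡ 15/8. 8⁻¹ ≡ 3 (mod 23), so λ ≡ 15·3 ≡ 22.
  x = λ² - 19 - 19 = 484 - 38 ≡ 9; y = λ·(19 - 9) - 4 ≡ 9. → (9, 9)
3G: (9, 9) + (19, 4). λ = (4 - 9)/(19 - 9) ≡ 18/10 mod 23. 10⁻¹ ≡ 7 (mod 23) since 10·7 = 70 ≡ 1, so λ ≡ 11.
  x = λ² - 9 - 19 = 121 - 28 ≡ 1; y = λ·(9 - 1) - 9 ≡ 10. → (1, 10)
4G: (1, 10) + (19, 4). λ = (4 - 10)/(19 - 1) ≡ 17/18 mod 23. 18⁻¹ ≡ 9 (mod 23), so λ ≡ 15.
  x = λ² - 1 - 19 = 225 - 20 ≡ 21; y = λ·(1 - 21) - 10 ≡ 12. → (21, 12)
5G: (21, 12) + (19, 4). λ = (4 - 12)/(19 - 21) ≡ 15/21 mod 23. 21⁻¹ ≡ 11 (mod 23), so λ ≡ 4.
  x = λ² - 21 - 19 = 16 - 40 ≡ 22; y = λ·(21 - 22) - 12 ≡ 7. → (22, 7)
6G: (22, 7) + (19, 4). λ = (4 - 7)/(19 - 22) ≡ 20/20 mod 23. 20⁻¹ ≡ 15 (mod 23), so λ ≡ 1.
  x = λ² - 22 - 19 = 1 - 41 ≡ 6; y = λ·(22 - 6) - 7 ≡ 9. → (6, 9)
7G: (6, 9) + (19, 4). λ = (4 - 9)/(19 - 6) ≡ 18/13 mod 23. 13⁻¹ ≡ 16 (mod 23), so λ ≡ 12.
  x = λ² - 6 - 19 = 144 - 25 ≡ 4; y = λ·(6 - 4) - 9 ≡ 15. → (4, 15)
8G: (4, 15) + (19, 4). λ = (4 - 15)/(19 - 4) ≡ 12/15 mod 23. 15⁻¹ ≡ 20 (mod 23) since 15·20 = 300 ≡ 1, so λ ≡ 10.
  x = λ² - 4 - 19 = 100 - 23 ≡ 8; y = λ·(4 - 8) - 15 ≡ 14. → (8, 14)

(8, 14)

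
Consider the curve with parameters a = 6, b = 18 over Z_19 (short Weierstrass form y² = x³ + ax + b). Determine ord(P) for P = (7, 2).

2P: tangent at (7, 2): λ = (3·7² + 6)/(2·2) ≡ 1/4. 4⁻¹ ≡ 5 (mod 19), so λ ≡ 1·5 ≡ 5.
  x = λ² - 7 - 7 = 25 - 14 ≡ 11; y = λ·(7 - 11) - 2 ≡ 16. → (11, 16)
3P: (11, 16) + (7, 2). λ = (2 - 16)/(7 - 11) ≡ 5/15 mod 19. 15⁻¹ ≡ 14 (mod 19) since 15·14 = 210 ≡ 1, so λ ≡ 13.
  x = λ² - 11 - 7 = 169 - 18 ≡ 18; y = λ·(11 - 18) - 16 ≡ 7. → (18, 7)
4P: (18, 7) + (7, 2). λ = (2 - 7)/(7 - 18) ≡ 14/8 mod 19. 8⁻¹ ≡ 12 (mod 19), so λ ≡ 16.
  x = λ² - 18 - 7 = 256 - 25 ≡ 3; y = λ·(18 - 3) - 7 ≡ 5. → (3, 5)
5P: (3, 5) + (7, 2). λ = (2 - 5)/(7 - 3) ≡ 16/4 mod 19. 4⁻¹ ≡ 5 (mod 19) since 4·5 = 20 ≡ 1, so λ ≡ 4.
  x = λ² - 3 - 7 = 16 - 10 ≡ 6; y = λ·(3 - 6) - 5 ≡ 2. → (6, 2)
6P: (6, 2) + (7, 2). λ = (2 - 2)/(7 - 6) ≡ 0/1 mod 19. 1⁻¹ ≡ 1 (mod 19), so λ ≡ 0.
  x = λ² - 6 - 7 = 0 - 13 ≡ 6; y = λ·(6 - 6) - 2 ≡ 17. → (6, 17)
7P: (6, 17) + (7, 2). λ = (2 - 17)/(7 - 6) ≡ 4/1 mod 19. 1⁻¹ ≡ 1 (mod 19) since 1·1 = 1 ≡ 1, so λ ≡ 4.
  x = λ² - 6 - 7 = 16 - 13 ≡ 3; y = λ·(6 - 3) - 17 ≡ 14. → (3, 14)
8P: (3, 14) + (7, 2). λ = (2 - 14)/(7 - 3) ≡ 7/4 mod 19. 4⁻¹ ≡ 5 (mod 19), so λ ≡ 16.
  x = λ² - 3 - 7 = 256 - 10 ≡ 18; y = λ·(3 - 18) - 14 ≡ 12. → (18, 12)
9P: (18, 12) + (7, 2). λ = (2 - 12)/(7 - 18) ≡ 9/8 mod 19. 8⁻¹ ≡ 12 (mod 19), so λ ≡ 13.
  x = λ² - 18 - 7 = 169 - 25 ≡ 11; y = λ·(18 - 11) - 12 ≡ 3. → (11, 3)
10P: (11, 3) + (7, 2). λ = (2 - 3)/(7 - 11) ≡ 18/15 mod 19. 15⁻¹ ≡ 14 (mod 19), so λ ≡ 5.
  x = λ² - 11 - 7 = 25 - 18 ≡ 7; y = λ·(11 - 7) - 3 ≡ 17. → (7, 17)
11P: (7, 17) + (7, 2): same x and y₁ ≡ -y₂, so the sum is O.
11P = O, so the order is 11.

11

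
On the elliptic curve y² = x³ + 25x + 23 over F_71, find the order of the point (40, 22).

2P: tangent at (40, 22): λ = (3·40² + 25)/(2·22) ≡ 68/44. 44⁻¹ ≡ 21 (mod 71) since 44·21 = 924 ≡ 1, so λ ≡ 68·21 ≡ 8.
  x = λ² - 40 - 40 = 64 - 80 ≡ 55; y = λ·(40 - 55) - 22 ≡ 0. → (55, 0)
3P: (55, 0) + (40, 22). λ = (22 - 0)/(40 - 55) ≡ 22/56 mod 71. 56⁻¹ ≡ 52 (mod 71), so λ ≡ 8.
  x = λ² - 55 - 40 = 64 - 95 ≡ 40; y = λ·(55 - 40) - 0 ≡ 49. → (40, 49)
4P: (40, 49) + (40, 22): same x and y₁ ≡ -y₂, so the sum is ∞.
4P = ∞, so the order is 4.

4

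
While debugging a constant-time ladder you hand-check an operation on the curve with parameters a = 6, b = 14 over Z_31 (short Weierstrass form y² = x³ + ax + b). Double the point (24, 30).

tangent at (24, 30): λ = (3·24² + 6)/(2·30) ≡ 29/29. 29⁻¹ ≡ 15 (mod 31), so λ ≡ 29·15 ≡ 1.
  x = λ² - 24 - 24 = 1 - 48 ≡ 15; y = λ·(24 - 15) - 30 ≡ 10. → (15, 10)

(15, 10)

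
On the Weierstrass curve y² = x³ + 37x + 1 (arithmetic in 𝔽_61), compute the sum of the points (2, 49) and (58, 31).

(2, 49) + (58, 31). λ = (31 - 49)/(58 - 2) ≡ 43/56 mod 61. 56⁻¹ ≡ 12 (mod 61), so λ ≡ 28.
  x = λ² - 2 - 58 = 784 - 60 ≡ 53; y = λ·(2 - 53) - 49 ≡ 48. → (53, 48)

(53, 48)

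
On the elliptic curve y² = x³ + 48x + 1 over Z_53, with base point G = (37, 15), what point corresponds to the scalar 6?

(7, 37)

Double-and-add on 6 = (110)₂. Start with G = (37, 15) for the leading 1-bit.
double: tangent at (37, 15): λ = (3·37² + 48)/(2·15) ≡ 21/30. 30⁻¹ ≡ 23 (mod 53) since 30·23 = 690 ≡ 1, so λ ≡ 21·23 ≡ 6.
  x = λ² - 37 - 37 = 36 - 74 ≡ 15; y = λ·(37 - 15) - 15 ≡ 11. → (15, 11)
add G: (15, 11) + (37, 15). λ = (15 - 11)/(37 - 15) ≡ 4/22 mod 53. 22⁻¹ ≡ 41 (mod 53), so λ ≡ 5.
  x = λ² - 15 - 37 = 25 - 52 ≡ 26; y = λ·(15 - 26) - 11 ≡ 40. → (26, 40)
double: tangent at (26, 40): λ = (3·26² + 48)/(2·40) ≡ 9/27. 27⁻¹ ≡ 2 (mod 53) since 27·2 = 54 ≡ 1, so λ ≡ 9·2 ≡ 18.
  x = λ² - 26 - 26 = 324 - 52 ≡ 7; y = λ·(26 - 7) - 40 ≡ 37. → (7, 37)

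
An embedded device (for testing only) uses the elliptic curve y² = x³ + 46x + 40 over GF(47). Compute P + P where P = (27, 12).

tangent at (27, 12): λ = (3·27² + 46)/(2·12) ≡ 24/24. 24⁻¹ ≡ 2 (mod 47), so λ ≡ 24·2 ≡ 1.
  x = λ² - 27 - 27 = 1 - 54 ≡ 41; y = λ·(27 - 41) - 12 ≡ 21. → (41, 21)

(41, 21)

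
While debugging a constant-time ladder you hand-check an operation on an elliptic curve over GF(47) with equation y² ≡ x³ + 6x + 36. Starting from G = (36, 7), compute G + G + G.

Repeated addition: build up to 3G.
2G: tangent at (36, 7): λ = (3·36² + 6)/(2·7) ≡ 40/14. 14⁻¹ ≡ 37 (mod 47), so λ ≡ 40·37 ≡ 23.
  x = λ² - 36 - 36 = 529 - 72 ≡ 34; y = λ·(36 - 34) - 7 ≡ 39. → (34, 39)
3G: (34, 39) + (36, 7). λ = (7 - 39)/(36 - 34) ≡ 15/2 mod 47. 2⁻¹ ≡ 24 (mod 47), so λ ≡ 31.
  x = λ² - 34 - 36 = 961 - 70 ≡ 45; y = λ·(34 - 45) - 39 ≡ 43. → (45, 43)

(45, 43)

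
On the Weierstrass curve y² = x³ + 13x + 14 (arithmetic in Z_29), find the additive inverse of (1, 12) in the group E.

(1, 17)

-(1, 12) = (1, -12 mod 29) = (1, 17).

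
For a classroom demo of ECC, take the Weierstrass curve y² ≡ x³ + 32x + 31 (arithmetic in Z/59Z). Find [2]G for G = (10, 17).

tangent at (10, 17): λ = (3·10² + 32)/(2·17) ≡ 37/34. 34⁻¹ ≡ 33 (mod 59) since 34·33 = 1122 ≡ 1, so λ ≡ 37·33 ≡ 41.
  x = λ² - 10 - 10 = 1681 - 20 ≡ 9; y = λ·(10 - 9) - 17 ≡ 24. → (9, 24)

(9, 24)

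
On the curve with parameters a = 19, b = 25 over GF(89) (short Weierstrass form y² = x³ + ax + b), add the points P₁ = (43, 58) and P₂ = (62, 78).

(64, 37)

(43, 58) + (62, 78). λ = (78 - 58)/(62 - 43) ≡ 20/19 mod 89. 19⁻¹ ≡ 75 (mod 89) since 19·75 = 1425 ≡ 1, so λ ≡ 76.
  x = λ² - 43 - 62 = 5776 - 105 ≡ 64; y = λ·(43 - 64) - 58 ≡ 37. → (64, 37)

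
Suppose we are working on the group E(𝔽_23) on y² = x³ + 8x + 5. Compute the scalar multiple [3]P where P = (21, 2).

(9, 1)

Repeated addition: build up to 3P.
2P: tangent at (21, 2): λ = (3·21² + 8)/(2·2) ≡ 20/4. 4⁻¹ ≡ 6 (mod 23) since 4·6 = 24 ≡ 1, so λ ≡ 20·6 ≡ 5.
  x = λ² - 21 - 21 = 25 - 42 ≡ 6; y = λ·(21 - 6) - 2 ≡ 4. → (6, 4)
3P: (6, 4) + (21, 2). λ = (2 - 4)/(21 - 6) ≡ 21/15 mod 23. 15⁻¹ ≡ 20 (mod 23) since 15·20 = 300 ≡ 1, so λ ≡ 6.
  x = λ² - 6 - 21 = 36 - 27 ≡ 9; y = λ·(6 - 9) - 4 ≡ 1. → (9, 1)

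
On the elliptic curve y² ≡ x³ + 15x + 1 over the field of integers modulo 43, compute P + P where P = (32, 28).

tangent at (32, 28): λ = (3·32² + 15)/(2·28) ≡ 34/13. 13⁻¹ ≡ 10 (mod 43) since 13·10 = 130 ≡ 1, so λ ≡ 34·10 ≡ 39.
  x = λ² - 32 - 32 = 1521 - 64 ≡ 38; y = λ·(32 - 38) - 28 ≡ 39. → (38, 39)

(38, 39)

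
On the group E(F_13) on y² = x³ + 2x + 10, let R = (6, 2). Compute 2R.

(0, 7)

tangent at (6, 2): λ = (3·6² + 2)/(2·2) ≡ 6/4. 4⁻¹ ≡ 10 (mod 13), so λ ≡ 6·10 ≡ 8.
  x = λ² - 6 - 6 = 64 - 12 ≡ 0; y = λ·(6 - 0) - 2 ≡ 7. → (0, 7)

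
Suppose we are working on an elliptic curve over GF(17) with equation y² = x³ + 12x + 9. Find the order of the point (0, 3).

2P: tangent at (0, 3): λ = (3·0² + 12)/(2·3) ≡ 12/6. 6⁻¹ ≡ 3 (mod 17) since 6·3 = 18 ≡ 1, so λ ≡ 12·3 ≡ 2.
  x = λ² - 0 - 0 = 4 - 0 ≡ 4; y = λ·(0 - 4) - 3 ≡ 6. → (4, 6)
3P: (4, 6) + (0, 3). λ = (3 - 6)/(0 - 4) ≡ 14/13 mod 17. 13⁻¹ ≡ 4 (mod 17), so λ ≡ 5.
  x = λ² - 4 - 0 = 25 - 4 ≡ 4; y = λ·(4 - 4) - 6 ≡ 11. → (4, 11)
4P: (4, 11) + (0, 3). λ = (3 - 11)/(0 - 4) ≡ 9/13 mod 17. 13⁻¹ ≡ 4 (mod 17), so λ ≡ 2.
  x = λ² - 4 - 0 = 4 - 4 ≡ 0; y = λ·(4 - 0) - 11 ≡ 14. → (0, 14)
5P: (0, 14) + (0, 3): same x and y₁ ≡ -y₂, so the sum is the point at infinity.
5P = the point at infinity, so the order is 5.

5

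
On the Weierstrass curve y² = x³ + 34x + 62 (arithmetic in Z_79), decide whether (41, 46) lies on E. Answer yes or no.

y² = 46² ≡ 62; x³ + 34x + 62 = 70377 ≡ 67 (mod 79). 62 ≠ 67.

no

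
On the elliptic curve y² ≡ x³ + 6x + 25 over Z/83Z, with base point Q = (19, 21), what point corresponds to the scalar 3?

(45, 55)

Repeated addition: build up to 3Q.
2Q: tangent at (19, 21): λ = (3·19² + 6)/(2·21) ≡ 10/42. 42⁻¹ ≡ 2 (mod 83), so λ ≡ 10·2 ≡ 20.
  x = λ² - 19 - 19 = 400 - 38 ≡ 30; y = λ·(19 - 30) - 21 ≡ 8. → (30, 8)
3Q: (30, 8) + (19, 21). λ = (21 - 8)/(19 - 30) ≡ 13/72 mod 83. 72⁻¹ ≡ 15 (mod 83) since 72·15 = 1080 ≡ 1, so λ ≡ 29.
  x = λ² - 30 - 19 = 841 - 49 ≡ 45; y = λ·(30 - 45) - 8 ≡ 55. → (45, 55)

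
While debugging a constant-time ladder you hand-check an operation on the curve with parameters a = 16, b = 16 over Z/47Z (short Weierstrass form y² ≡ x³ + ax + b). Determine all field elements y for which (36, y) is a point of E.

none

x³ + 16x + 16 = 47248 ≡ 13 (mod 47).
13 is a non-residue mod 47; no y exists.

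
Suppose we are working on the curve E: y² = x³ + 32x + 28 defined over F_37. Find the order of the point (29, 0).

2

2P: (29, 0) + (29, 0): same x and y₁ ≡ -y₂, so the sum is O.
2P = O, so the order is 2.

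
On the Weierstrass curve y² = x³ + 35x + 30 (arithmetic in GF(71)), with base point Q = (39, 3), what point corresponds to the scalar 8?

Repeated addition: build up to 8Q.
2Q: tangent at (39, 3): λ = (3·39² + 35)/(2·3) ≡ 54/6. 6⁻¹ ≡ 12 (mod 71) since 6·12 = 72 ≡ 1, so λ ≡ 54·12 ≡ 9.
  x = λ² - 39 - 39 = 81 - 78 ≡ 3; y = λ·(39 - 3) - 3 ≡ 37. → (3, 37)
3Q: (3, 37) + (39, 3). λ = (3 - 37)/(39 - 3) ≡ 37/36 mod 71. 36⁻¹ ≡ 2 (mod 71), so λ ≡ 3.
  x = λ² - 3 - 39 = 9 - 42 ≡ 38; y = λ·(3 - 38) - 37 ≡ 0. → (38, 0)
4Q: (38, 0) + (39, 3). λ = (3 - 0)/(39 - 38) ≡ 3/1 mod 71. 1⁻¹ ≡ 1 (mod 71) since 1·1 = 1 ≡ 1, so λ ≡ 3.
  x = λ² - 38 - 39 = 9 - 77 ≡ 3; y = λ·(38 - 3) - 0 ≡ 34. → (3, 34)
5Q: (3, 34) + (39, 3). λ = (3 - 34)/(39 - 3) ≡ 40/36 mod 71. 36⁻¹ ≡ 2 (mod 71), so λ ≡ 9.
  x = λ² - 3 - 39 = 81 - 42 ≡ 39; y = λ·(3 - 39) - 34 ≡ 68. → (39, 68)
6Q: (39, 68) + (39, 3): same x and y₁ ≡ -y₂, so the sum is 𝒪.
7Q: 𝒪 + (39, 3) = (39, 3) (identity).
8Q: tangent at (39, 3): λ = (3·39² + 35)/(2·3) ≡ 54/6. 6⁻¹ ≡ 12 (mod 71) since 6·12 = 72 ≡ 1, so λ ≡ 54·12 ≡ 9.
  x = λ² - 39 - 39 = 81 - 78 ≡ 3; y = λ·(39 - 3) - 3 ≡ 37. → (3, 37)

(3, 37)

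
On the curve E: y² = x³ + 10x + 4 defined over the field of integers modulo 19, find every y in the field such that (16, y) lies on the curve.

x³ + 10x + 4 = 4260 ≡ 4 (mod 19).
Square roots of 4 mod 19: 2 and 17 (since 2² = 4 ≡ 4).

2, 17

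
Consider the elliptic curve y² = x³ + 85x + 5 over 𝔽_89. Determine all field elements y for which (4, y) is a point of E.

x³ + 85x + 5 = 409 ≡ 53 (mod 89).
Square roots of 53 mod 89: 26 and 63 (since 26² = 676 ≡ 53).

26, 63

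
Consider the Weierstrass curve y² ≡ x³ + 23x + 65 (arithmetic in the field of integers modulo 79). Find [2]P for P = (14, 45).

(22, 78)

tangent at (14, 45): λ = (3·14² + 23)/(2·45) ≡ 58/11. 11⁻¹ ≡ 36 (mod 79), so λ ≡ 58·36 ≡ 34.
  x = λ² - 14 - 14 = 1156 - 28 ≡ 22; y = λ·(14 - 22) - 45 ≡ 78. → (22, 78)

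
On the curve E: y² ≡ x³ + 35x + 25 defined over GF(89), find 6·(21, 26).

Write G = (21, 26).
Repeated addition: build up to 6G.
2G: tangent at (21, 26): λ = (3·21² + 35)/(2·26) ≡ 23/52. 52⁻¹ ≡ 12 (mod 89) since 52·12 = 624 ≡ 1, so λ ≡ 23·12 ≡ 9.
  x = λ² - 21 - 21 = 81 - 42 ≡ 39; y = λ·(21 - 39) - 26 ≡ 79. → (39, 79)
3G: (39, 79) + (21, 26). λ = (26 - 79)/(21 - 39) ≡ 36/71 mod 89. 71⁻¹ ≡ 84 (mod 89), so λ ≡ 87.
  x = λ² - 39 - 21 = 7569 - 60 ≡ 33; y = λ·(39 - 33) - 79 ≡ 87. → (33, 87)
4G: (33, 87) + (21, 26). λ = (26 - 87)/(21 - 33) ≡ 28/77 mod 89. 77⁻¹ ≡ 37 (mod 89) since 77·37 = 2849 ≡ 1, so λ ≡ 57.
  x = λ² - 33 - 21 = 3249 - 54 ≡ 80; y = λ·(33 - 80) - 87 ≡ 82. → (80, 82)
5G: (80, 82) + (21, 26). λ = (26 - 82)/(21 - 80) ≡ 33/30 mod 89. 30⁻¹ ≡ 3 (mod 89), so λ ≡ 10.
  x = λ² - 80 - 21 = 100 - 101 ≡ 88; y = λ·(80 - 88) - 82 ≡ 16. → (88, 16)
6G: (88, 16) + (21, 26). λ = (26 - 16)/(21 - 88) ≡ 10/22 mod 89. 22⁻¹ ≡ 85 (mod 89) since 22·85 = 1870 ≡ 1, so λ ≡ 49.
  x = λ² - 88 - 21 = 2401 - 109 ≡ 67; y = λ·(88 - 67) - 16 ≡ 34. → (67, 34)

(67, 34)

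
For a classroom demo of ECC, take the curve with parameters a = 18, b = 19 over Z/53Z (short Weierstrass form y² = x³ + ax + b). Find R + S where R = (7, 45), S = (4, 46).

(7, 45) + (4, 46). λ = (46 - 45)/(4 - 7) ≡ 1/50 mod 53. 50⁻¹ ≡ 35 (mod 53) since 50·35 = 1750 ≡ 1, so λ ≡ 35.
  x = λ² - 7 - 4 = 1225 - 11 ≡ 48; y = λ·(7 - 48) - 45 ≡ 4. → (48, 4)

(48, 4)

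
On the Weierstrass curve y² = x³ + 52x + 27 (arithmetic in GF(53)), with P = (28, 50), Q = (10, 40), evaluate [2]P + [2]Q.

First 2P:
Repeated addition: build up to 2P.
2P: tangent at (28, 50): λ = (3·28² + 52)/(2·50) ≡ 19/47. 47⁻¹ ≡ 44 (mod 53), so λ ≡ 19·44 ≡ 41.
  x = λ² - 28 - 28 = 1681 - 56 ≡ 35; y = λ·(28 - 35) - 50 ≡ 34. → (35, 34)
2P = (35, 34).
Next 2Q:
Repeated addition: build up to 2Q.
2Q: tangent at (10, 40): λ = (3·10² + 52)/(2·40) ≡ 34/27. 27⁻¹ ≡ 2 (mod 53) since 27·2 = 54 ≡ 1, so λ ≡ 34·2 ≡ 15.
  x = λ² - 10 - 10 = 225 - 20 ≡ 46; y = λ·(10 - 46) - 40 ≡ 3. → (46, 3)
2Q = (46, 3).
Finally 2P + 2Q:
(35, 34) + (46, 3). λ = (3 - 34)/(46 - 35) ≡ 22/11 mod 53. 11⁻¹ ≡ 29 (mod 53) since 11·29 = 319 ≡ 1, so λ ≡ 2.
  x = λ² - 35 - 46 = 4 - 81 ≡ 29; y = λ·(35 - 29) - 34 ≡ 31. → (29, 31)

(29, 31)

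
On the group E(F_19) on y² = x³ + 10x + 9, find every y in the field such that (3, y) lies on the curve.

3, 16

x³ + 10x + 9 = 66 ≡ 9 (mod 19).
Square roots of 9 mod 19: 3 and 16 (since 3² = 9 ≡ 9).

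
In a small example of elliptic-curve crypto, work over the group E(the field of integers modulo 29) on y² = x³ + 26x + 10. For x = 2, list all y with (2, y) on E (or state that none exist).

none

x³ + 26x + 10 = 70 ≡ 12 (mod 29).
12 is a non-residue mod 29; no y exists.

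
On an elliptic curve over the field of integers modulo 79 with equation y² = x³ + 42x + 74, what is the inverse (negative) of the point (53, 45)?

-(53, 45) = (53, -45 mod 79) = (53, 34).

(53, 34)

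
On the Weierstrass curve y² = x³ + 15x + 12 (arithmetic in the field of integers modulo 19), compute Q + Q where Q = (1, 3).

(7, 17)

tangent at (1, 3): λ = (3·1² + 15)/(2·3) ≡ 18/6. 6⁻¹ ≡ 16 (mod 19) since 6·16 = 96 ≡ 1, so λ ≡ 18·16 ≡ 3.
  x = λ² - 1 - 1 = 9 - 2 ≡ 7; y = λ·(1 - 7) - 3 ≡ 17. → (7, 17)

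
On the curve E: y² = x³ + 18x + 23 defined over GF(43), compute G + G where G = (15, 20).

tangent at (15, 20): λ = (3·15² + 18)/(2·20) ≡ 5/40. 40⁻¹ ≡ 14 (mod 43) since 40·14 = 560 ≡ 1, so λ ≡ 5·14 ≡ 27.
  x = λ² - 15 - 15 = 729 - 30 ≡ 11; y = λ·(15 - 11) - 20 ≡ 2. → (11, 2)

(11, 2)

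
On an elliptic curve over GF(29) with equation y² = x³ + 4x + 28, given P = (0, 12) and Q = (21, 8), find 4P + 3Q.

First 4P:
Repeated addition: build up to 4P.
2P: tangent at (0, 12): λ = (3·0² + 4)/(2·12) ≡ 4/24. 24⁻¹ ≡ 23 (mod 29) since 24·23 = 552 ≡ 1, so λ ≡ 4·23 ≡ 5.
  x = λ² - 0 - 0 = 25 - 0 ≡ 25; y = λ·(0 - 25) - 12 ≡ 8. → (25, 8)
3P: (25, 8) + (0, 12). λ = (12 - 8)/(0 - 25) ≡ 4/4 mod 29. 4⁻¹ ≡ 22 (mod 29), so λ ≡ 1.
  x = λ² - 25 - 0 = 1 - 25 ≡ 5; y = λ·(25 - 5) - 8 ≡ 12. → (5, 12)
4P: (5, 12) + (0, 12). λ = (12 - 12)/(0 - 5) ≡ 0/24 mod 29. 24⁻¹ ≡ 23 (mod 29) since 24·23 = 552 ≡ 1, so λ ≡ 0.
  x = λ² - 5 - 0 = 0 - 5 ≡ 24; y = λ·(5 - 24) - 12 ≡ 17. → (24, 17)
4P = (24, 17).
Next 3Q:
Repeated addition: build up to 3Q.
2Q: tangent at (21, 8): λ = (3·21² + 4)/(2·8) ≡ 22/16. 16⁻¹ ≡ 20 (mod 29), so λ ≡ 22·20 ≡ 5.
  x = λ² - 21 - 21 = 25 - 42 ≡ 12; y = λ·(21 - 12) - 8 ≡ 8. → (12, 8)
3Q: (12, 8) + (21, 8). λ = (8 - 8)/(21 - 12) ≡ 0/9 mod 29. 9⁻¹ ≡ 13 (mod 29), so λ ≡ 0.
  x = λ² - 12 - 21 = 0 - 33 ≡ 25; y = λ·(12 - 25) - 8 ≡ 21. → (25, 21)
3Q = (25, 21).
Finally 4P + 3Q:
(24, 17) + (25, 21). λ = (21 - 17)/(25 - 24) ≡ 4/1 mod 29. 1⁻¹ ≡ 1 (mod 29), so λ ≡ 4.
  x = λ² - 24 - 25 = 16 - 49 ≡ 25; y = λ·(24 - 25) - 17 ≡ 8. → (25, 8)

(25, 8)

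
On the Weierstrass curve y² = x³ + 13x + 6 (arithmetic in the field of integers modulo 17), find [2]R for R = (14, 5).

tangent at (14, 5): λ = (3·14² + 13)/(2·5) ≡ 6/10. 10⁻¹ ≡ 12 (mod 17), so λ ≡ 6·12 ≡ 4.
  x = λ² - 14 - 14 = 16 - 28 ≡ 5; y = λ·(14 - 5) - 5 ≡ 14. → (5, 14)

(5, 14)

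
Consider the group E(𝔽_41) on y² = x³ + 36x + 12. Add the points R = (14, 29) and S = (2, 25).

(14, 29) + (2, 25). λ = (25 - 29)/(2 - 14) ≡ 37/29 mod 41. 29⁻¹ ≡ 17 (mod 41) since 29·17 = 493 ≡ 1, so λ ≡ 14.
  x = λ² - 14 - 2 = 196 - 16 ≡ 16; y = λ·(14 - 16) - 29 ≡ 25. → (16, 25)

(16, 25)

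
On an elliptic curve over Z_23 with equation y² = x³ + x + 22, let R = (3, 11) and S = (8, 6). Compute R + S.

(13, 22)

(3, 11) + (8, 6). λ = (6 - 11)/(8 - 3) ≡ 18/5 mod 23. 5⁻¹ ≡ 14 (mod 23), so λ ≡ 22.
  x = λ² - 3 - 8 = 484 - 11 ≡ 13; y = λ·(3 - 13) - 11 ≡ 22. → (13, 22)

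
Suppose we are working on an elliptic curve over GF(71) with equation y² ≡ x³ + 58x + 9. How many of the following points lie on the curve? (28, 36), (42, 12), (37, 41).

(28, 36): 36² ≡ 18, rhs ≡ 13 → off.
(42, 12): 12² ≡ 2, rhs ≡ 66 → off.
(37, 41): 41² ≡ 48, rhs ≡ 55 → off.

0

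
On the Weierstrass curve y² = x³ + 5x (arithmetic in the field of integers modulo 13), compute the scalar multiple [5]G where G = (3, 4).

O

Double-and-add on 5 = (101)₂. Start with G = (3, 4) for the leading 1-bit.
double: tangent at (3, 4): λ = (3·3² + 5)/(2·4) ≡ 6/8. 8⁻¹ ≡ 5 (mod 13) since 8·5 = 40 ≡ 1, so λ ≡ 6·5 ≡ 4.
  x = λ² - 3 - 3 = 16 - 6 ≡ 10; y = λ·(3 - 10) - 4 ≡ 7. → (10, 7)
double: tangent at (10, 7): λ = (3·10² + 5)/(2·7) ≡ 6/1. 1⁻¹ ≡ 1 (mod 13) since 1·1 = 1 ≡ 1, so λ ≡ 6·1 ≡ 6.
  x = λ² - 10 - 10 = 36 - 20 ≡ 3; y = λ·(10 - 3) - 7 ≡ 9. → (3, 9)
add G: (3, 9) + (3, 4): same x and y₁ ≡ -y₂, so the sum is O.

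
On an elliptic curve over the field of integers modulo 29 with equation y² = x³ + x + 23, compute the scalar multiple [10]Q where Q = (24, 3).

(4, 2)

Repeated addition: build up to 10Q.
2Q: tangent at (24, 3): λ = (3·24² + 1)/(2·3) ≡ 18/6. 6⁻¹ ≡ 5 (mod 29), so λ ≡ 18·5 ≡ 3.
  x = λ² - 24 - 24 = 9 - 48 ≡ 19; y = λ·(24 - 19) - 3 ≡ 12. → (19, 12)
3Q: (19, 12) + (24, 3). λ = (3 - 12)/(24 - 19) ≡ 20/5 mod 29. 5⁻¹ ≡ 6 (mod 29), so λ ≡ 4.
  x = λ² - 19 - 24 = 16 - 43 ≡ 2; y = λ·(19 - 2) - 12 ≡ 27. → (2, 27)
4Q: (2, 27) + (24, 3). λ = (3 - 27)/(24 - 2) ≡ 5/22 mod 29. 22⁻¹ ≡ 4 (mod 29) since 22·4 = 88 ≡ 1, so λ ≡ 20.
  x = λ² - 2 - 24 = 400 - 26 ≡ 26; y = λ·(2 - 26) - 27 ≡ 15. → (26, 15)
5Q: (26, 15) + (24, 3). λ = (3 - 15)/(24 - 26) ≡ 17/27 mod 29. 27⁻¹ ≡ 14 (mod 29), so λ ≡ 6.
  x = λ² - 26 - 24 = 36 - 50 ≡ 15; y = λ·(26 - 15) - 15 ≡ 22. → (15, 22)
6Q: (15, 22) + (24, 3). λ = (3 - 22)/(24 - 15) ≡ 10/9 mod 29. 9⁻¹ ≡ 13 (mod 29), so λ ≡ 14.
  x = λ² - 15 - 24 = 196 - 39 ≡ 12; y = λ·(15 - 12) - 22 ≡ 20. → (12, 20)
7Q: (12, 20) + (24, 3). λ = (3 - 20)/(24 - 12) ≡ 12/12 mod 29. 12⁻¹ ≡ 17 (mod 29) since 12·17 = 204 ≡ 1, so λ ≡ 1.
  x = λ² - 12 - 24 = 1 - 36 ≡ 23; y = λ·(12 - 23) - 20 ≡ 27. → (23, 27)
8Q: (23, 27) + (24, 3). λ = (3 - 27)/(24 - 23) ≡ 5/1 mod 29. 1⁻¹ ≡ 1 (mod 29) since 1·1 = 1 ≡ 1, so λ ≡ 5.
  x = λ² - 23 - 24 = 25 - 47 ≡ 7; y = λ·(23 - 7) - 27 ≡ 24. → (7, 24)
9Q: (7, 24) + (24, 3). λ = (3 - 24)/(24 - 7) ≡ 8/17 mod 29. 17⁻¹ ≡ 12 (mod 29), so λ ≡ 9.
  x = λ² - 7 - 24 = 81 - 31 ≡ 21; y = λ·(7 - 21) - 24 ≡ 24. → (21, 24)
10Q: (21, 24) + (24, 3). λ = (3 - 24)/(24 - 21) ≡ 8/3 mod 29. 3⁻¹ ≡ 10 (mod 29) since 3·10 = 30 ≡ 1, so λ ≡ 22.
  x = λ² - 21 - 24 = 484 - 45 ≡ 4; y = λ·(21 - 4) - 24 ≡ 2. → (4, 2)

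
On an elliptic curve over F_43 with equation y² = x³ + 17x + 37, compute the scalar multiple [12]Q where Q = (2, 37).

(4, 30)

Double-and-add on 12 = (1100)₂. Start with Q = (2, 37) for the leading 1-bit.
double: tangent at (2, 37): λ = (3·2² + 17)/(2·37) ≡ 29/31. 31⁻¹ ≡ 25 (mod 43), so λ ≡ 29·25 ≡ 37.
  x = λ² - 2 - 2 = 1369 - 4 ≡ 32; y = λ·(2 - 32) - 37 ≡ 14. → (32, 14)
add Q: (32, 14) + (2, 37). λ = (37 - 14)/(2 - 32) ≡ 23/13 mod 43. 13⁻¹ ≡ 10 (mod 43), so λ ≡ 15.
  x = λ² - 32 - 2 = 225 - 34 ≡ 19; y = λ·(32 - 19) - 14 ≡ 9. → (19, 9)
double: tangent at (19, 9): λ = (3·19² + 17)/(2·9) ≡ 25/18. 18⁻¹ ≡ 12 (mod 43), so λ ≡ 25·12 ≡ 42.
  x = λ² - 19 - 19 = 1764 - 38 ≡ 6; y = λ·(19 - 6) - 9 ≡ 21. → (6, 21)
double: tangent at (6, 21): λ = (3·6² + 17)/(2·21) ≡ 39/42. 42⁻¹ ≡ 42 (mod 43) since 42·42 = 1764 ≡ 1, so λ ≡ 39·42 ≡ 4.
  x = λ² - 6 - 6 = 16 - 12 ≡ 4; y = λ·(6 - 4) - 21 ≡ 30. → (4, 30)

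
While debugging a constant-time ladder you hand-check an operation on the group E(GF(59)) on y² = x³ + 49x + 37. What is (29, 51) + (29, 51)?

(18, 54)

tangent at (29, 51): λ = (3·29² + 49)/(2·51) ≡ 35/43. 43⁻¹ ≡ 11 (mod 59), so λ ≡ 35·11 ≡ 31.
  x = λ² - 29 - 29 = 961 - 58 ≡ 18; y = λ·(29 - 18) - 51 ≡ 54. → (18, 54)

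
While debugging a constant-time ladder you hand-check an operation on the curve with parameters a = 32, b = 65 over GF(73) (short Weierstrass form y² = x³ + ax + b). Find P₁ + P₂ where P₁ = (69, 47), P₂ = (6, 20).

(25, 24)

(69, 47) + (6, 20). λ = (20 - 47)/(6 - 69) ≡ 46/10 mod 73. 10⁻¹ ≡ 22 (mod 73), so λ ≡ 63.
  x = λ² - 69 - 6 = 3969 - 75 ≡ 25; y = λ·(69 - 25) - 47 ≡ 24. → (25, 24)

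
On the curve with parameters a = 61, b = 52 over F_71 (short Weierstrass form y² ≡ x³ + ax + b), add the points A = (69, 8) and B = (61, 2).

(17, 31)

(69, 8) + (61, 2). λ = (2 - 8)/(61 - 69) ≡ 65/63 mod 71. 63⁻¹ ≡ 62 (mod 71) since 63·62 = 3906 ≡ 1, so λ ≡ 54.
  x = λ² - 69 - 61 = 2916 - 130 ≡ 17; y = λ·(69 - 17) - 8 ≡ 31. → (17, 31)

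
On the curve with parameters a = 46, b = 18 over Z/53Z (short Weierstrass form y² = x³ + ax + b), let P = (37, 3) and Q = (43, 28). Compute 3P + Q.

First 3P:
Repeated addition: build up to 3P.
2P: tangent at (37, 3): λ = (3·37² + 46)/(2·3) ≡ 19/6. 6⁻¹ ≡ 9 (mod 53) since 6·9 = 54 ≡ 1, so λ ≡ 19·9 ≡ 12.
  x = λ² - 37 - 37 = 144 - 74 ≡ 17; y = λ·(37 - 17) - 3 ≡ 25. → (17, 25)
3P: (17, 25) + (37, 3). λ = (3 - 25)/(37 - 17) ≡ 31/20 mod 53. 20⁻¹ ≡ 8 (mod 53) since 20·8 = 160 ≡ 1, so λ ≡ 36.
  x = λ² - 17 - 37 = 1296 - 54 ≡ 23; y = λ·(17 - 23) - 25 ≡ 24. → (23, 24)
3P = (23, 24).
Finally 3P + Q:
(23, 24) + (43, 28). λ = (28 - 24)/(43 - 23) ≡ 4/20 mod 53. 20⁻¹ ≡ 8 (mod 53), so λ ≡ 32.
  x = λ² - 23 - 43 = 1024 - 66 ≡ 4; y = λ·(23 - 4) - 24 ≡ 1. → (4, 1)

(4, 1)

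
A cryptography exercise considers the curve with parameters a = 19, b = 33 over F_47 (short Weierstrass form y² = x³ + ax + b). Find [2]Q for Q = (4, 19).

tangent at (4, 19): λ = (3·4² + 19)/(2·19) ≡ 20/38. 38⁻¹ ≡ 26 (mod 47), so λ ≡ 20·26 ≡ 3.
  x = λ² - 4 - 4 = 9 - 8 ≡ 1; y = λ·(4 - 1) - 19 ≡ 37. → (1, 37)

(1, 37)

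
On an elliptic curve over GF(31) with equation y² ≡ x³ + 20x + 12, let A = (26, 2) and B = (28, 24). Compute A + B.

(5, 12)

(26, 2) + (28, 24). λ = (24 - 2)/(28 - 26) ≡ 22/2 mod 31. 2⁻¹ ≡ 16 (mod 31), so λ ≡ 11.
  x = λ² - 26 - 28 = 121 - 54 ≡ 5; y = λ·(26 - 5) - 2 ≡ 12. → (5, 12)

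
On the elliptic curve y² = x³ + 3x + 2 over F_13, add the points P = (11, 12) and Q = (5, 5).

(11, 1)

(11, 12) + (5, 5). λ = (5 - 12)/(5 - 11) ≡ 6/7 mod 13. 7⁻¹ ≡ 2 (mod 13) since 7·2 = 14 ≡ 1, so λ ≡ 12.
  x = λ² - 11 - 5 = 144 - 16 ≡ 11; y = λ·(11 - 11) - 12 ≡ 1. → (11, 1)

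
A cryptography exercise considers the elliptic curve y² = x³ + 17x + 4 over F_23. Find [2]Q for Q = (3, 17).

(10, 1)

tangent at (3, 17): λ = (3·3² + 17)/(2·17) ≡ 21/11. 11⁻¹ ≡ 21 (mod 23) since 11·21 = 231 ≡ 1, so λ ≡ 21·21 ≡ 4.
  x = λ² - 3 - 3 = 16 - 6 ≡ 10; y = λ·(3 - 10) - 17 ≡ 1. → (10, 1)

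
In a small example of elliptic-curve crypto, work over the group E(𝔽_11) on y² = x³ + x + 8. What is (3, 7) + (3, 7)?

tangent at (3, 7): λ = (3·3² + 1)/(2·7) ≡ 6/3. 3⁻¹ ≡ 4 (mod 11), so λ ≡ 6·4 ≡ 2.
  x = λ² - 3 - 3 = 4 - 6 ≡ 9; y = λ·(3 - 9) - 7 ≡ 3. → (9, 3)

(9, 3)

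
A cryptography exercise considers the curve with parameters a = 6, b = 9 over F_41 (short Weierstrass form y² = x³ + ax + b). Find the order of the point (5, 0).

2

2P: (5, 0) + (5, 0): same x and y₁ ≡ -y₂, so the sum is 𝒪.
2P = 𝒪, so the order is 2.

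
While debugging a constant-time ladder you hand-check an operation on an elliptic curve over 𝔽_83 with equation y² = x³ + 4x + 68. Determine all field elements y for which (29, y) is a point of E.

x³ + 4x + 68 = 24573 ≡ 5 (mod 83).
5 is a non-residue mod 83; no y exists.

none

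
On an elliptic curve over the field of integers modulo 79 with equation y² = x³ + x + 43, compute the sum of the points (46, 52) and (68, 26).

(1, 60)

(46, 52) + (68, 26). λ = (26 - 52)/(68 - 46) ≡ 53/22 mod 79. 22⁻¹ ≡ 18 (mod 79), so λ ≡ 6.
  x = λ² - 46 - 68 = 36 - 114 ≡ 1; y = λ·(46 - 1) - 52 ≡ 60. → (1, 60)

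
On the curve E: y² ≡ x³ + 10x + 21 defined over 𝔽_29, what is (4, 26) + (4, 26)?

tangent at (4, 26): λ = (3·4² + 10)/(2·26) ≡ 0/23. 23⁻¹ ≡ 24 (mod 29), so λ ≡ 0·24 ≡ 0.
  x = λ² - 4 - 4 = 0 - 8 ≡ 21; y = λ·(4 - 21) - 26 ≡ 3. → (21, 3)

(21, 3)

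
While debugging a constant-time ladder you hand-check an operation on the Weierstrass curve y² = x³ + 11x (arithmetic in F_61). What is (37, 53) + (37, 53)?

(1, 45)

tangent at (37, 53): λ = (3·37² + 11)/(2·53) ≡ 31/45. 45⁻¹ ≡ 19 (mod 61) since 45·19 = 855 ≡ 1, so λ ≡ 31·19 ≡ 40.
  x = λ² - 37 - 37 = 1600 - 74 ≡ 1; y = λ·(37 - 1) - 53 ≡ 45. → (1, 45)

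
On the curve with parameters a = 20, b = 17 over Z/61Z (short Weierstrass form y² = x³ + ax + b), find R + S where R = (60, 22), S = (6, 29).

(60, 22) + (6, 29). λ = (29 - 22)/(6 - 60) ≡ 7/7 mod 61. 7⁻¹ ≡ 35 (mod 61) since 7·35 = 245 ≡ 1, so λ ≡ 1.
  x = λ² - 60 - 6 = 1 - 66 ≡ 57; y = λ·(60 - 57) - 22 ≡ 42. → (57, 42)

(57, 42)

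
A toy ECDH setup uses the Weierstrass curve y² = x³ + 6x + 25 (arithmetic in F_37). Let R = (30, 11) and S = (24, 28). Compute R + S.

(30, 11) + (24, 28). λ = (28 - 11)/(24 - 30) ≡ 17/31 mod 37. 31⁻¹ ≡ 6 (mod 37), so λ ≡ 28.
  x = λ² - 30 - 24 = 784 - 54 ≡ 27; y = λ·(30 - 27) - 11 ≡ 36. → (27, 36)

(27, 36)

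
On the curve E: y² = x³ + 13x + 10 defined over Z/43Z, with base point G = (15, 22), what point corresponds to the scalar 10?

Repeated addition: build up to 10G.
2G: tangent at (15, 22): λ = (3·15² + 13)/(2·22) ≡ 0/1. 1⁻¹ ≡ 1 (mod 43) since 1·1 = 1 ≡ 1, so λ ≡ 0·1 ≡ 0.
  x = λ² - 15 - 15 = 0 - 30 ≡ 13; y = λ·(15 - 13) - 22 ≡ 21. → (13, 21)
3G: (13, 21) + (15, 22). λ = (22 - 21)/(15 - 13) ≡ 1/2 mod 43. 2⁻¹ ≡ 22 (mod 43), so λ ≡ 22.
  x = λ² - 13 - 15 = 484 - 28 ≡ 26; y = λ·(13 - 26) - 21 ≡ 37. → (26, 37)
4G: (26, 37) + (15, 22). λ = (22 - 37)/(15 - 26) ≡ 28/32 mod 43. 32⁻¹ ≡ 39 (mod 43), so λ ≡ 17.
  x = λ² - 26 - 15 = 289 - 41 ≡ 33; y = λ·(26 - 33) - 37 ≡ 16. → (33, 16)
5G: (33, 16) + (15, 22). λ = (22 - 16)/(15 - 33) ≡ 6/25 mod 43. 25⁻¹ ≡ 31 (mod 43) since 25·31 = 775 ≡ 1, so λ ≡ 14.
  x = λ² - 33 - 15 = 196 - 48 ≡ 19; y = λ·(33 - 19) - 16 ≡ 8. → (19, 8)
6G: (19, 8) + (15, 22). λ = (22 - 8)/(15 - 19) ≡ 14/39 mod 43. 39⁻¹ ≡ 32 (mod 43), so λ ≡ 18.
  x = λ² - 19 - 15 = 324 - 34 ≡ 32; y = λ·(19 - 32) - 8 ≡ 16. → (32, 16)
7G: (32, 16) + (15, 22). λ = (22 - 16)/(15 - 32) ≡ 6/26 mod 43. 26⁻¹ ≡ 5 (mod 43) since 26·5 = 130 ≡ 1, so λ ≡ 30.
  x = λ² - 32 - 15 = 900 - 47 ≡ 36; y = λ·(32 - 36) - 16 ≡ 36. → (36, 36)
8G: (36, 36) + (15, 22). λ = (22 - 36)/(15 - 36) ≡ 29/22 mod 43. 22⁻¹ ≡ 2 (mod 43), so λ ≡ 15.
  x = λ² - 36 - 15 = 225 - 51 ≡ 2; y = λ·(36 - 2) - 36 ≡ 1. → (2, 1)
9G: (2, 1) + (15, 22). λ = (22 - 1)/(15 - 2) ≡ 21/13 mod 43. 13⁻¹ ≡ 10 (mod 43), so λ ≡ 38.
  x = λ² - 2 - 15 = 1444 - 17 ≡ 8; y = λ·(2 - 8) - 1 ≡ 29. → (8, 29)
10G: (8, 29) + (15, 22). λ = (22 - 29)/(15 - 8) ≡ 36/7 mod 43. 7⁻¹ ≡ 37 (mod 43), so λ ≡ 42.
  x = λ² - 8 - 15 = 1764 - 23 ≡ 21; y = λ·(8 - 21) - 29 ≡ 27. → (21, 27)

(21, 27)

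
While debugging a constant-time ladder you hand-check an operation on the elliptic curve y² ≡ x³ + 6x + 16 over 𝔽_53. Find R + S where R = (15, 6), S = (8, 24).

(15, 6) + (8, 24). λ = (24 - 6)/(8 - 15) ≡ 18/46 mod 53. 46⁻¹ ≡ 15 (mod 53), so λ ≡ 5.
  x = λ² - 15 - 8 = 25 - 23 ≡ 2; y = λ·(15 - 2) - 6 ≡ 6. → (2, 6)

(2, 6)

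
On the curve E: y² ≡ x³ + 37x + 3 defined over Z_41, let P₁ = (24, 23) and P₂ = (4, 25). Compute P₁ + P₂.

(24, 23) + (4, 25). λ = (25 - 23)/(4 - 24) ≡ 2/21 mod 41. 21⁻¹ ≡ 2 (mod 41), so λ ≡ 4.
  x = λ² - 24 - 4 = 16 - 28 ≡ 29; y = λ·(24 - 29) - 23 ≡ 39. → (29, 39)

(29, 39)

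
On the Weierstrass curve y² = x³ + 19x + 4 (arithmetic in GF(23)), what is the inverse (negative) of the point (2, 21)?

(2, 2)

-(2, 21) = (2, -21 mod 23) = (2, 2).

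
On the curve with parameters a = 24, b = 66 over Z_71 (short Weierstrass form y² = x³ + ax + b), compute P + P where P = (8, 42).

tangent at (8, 42): λ = (3·8² + 24)/(2·42) ≡ 3/13. 13⁻¹ ≡ 11 (mod 71) since 13·11 = 143 ≡ 1, so λ ≡ 3·11 ≡ 33.
  x = λ² - 8 - 8 = 1089 - 16 ≡ 8; y = λ·(8 - 8) - 42 ≡ 29. → (8, 29)

(8, 29)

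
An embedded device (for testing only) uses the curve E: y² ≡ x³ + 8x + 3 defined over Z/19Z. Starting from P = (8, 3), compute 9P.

Double-and-add on 9 = (1001)₂. Start with P = (8, 3) for the leading 1-bit.
double: tangent at (8, 3): λ = (3·8² + 8)/(2·3) ≡ 10/6. 6⁻¹ ≡ 16 (mod 19) since 6·16 = 96 ≡ 1, so λ ≡ 10·16 ≡ 8.
  x = λ² - 8 - 8 = 64 - 16 ≡ 10; y = λ·(8 - 10) - 3 ≡ 0. → (10, 0)
double: (10, 0) + (10, 0): same x and y₁ ≡ -y₂, so the sum is the point at infinity.
double: the point at infinity + the point at infinity = the point at infinity (identity).
add P: the point at infinity + (8, 3) = (8, 3) (identity).

(8, 3)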